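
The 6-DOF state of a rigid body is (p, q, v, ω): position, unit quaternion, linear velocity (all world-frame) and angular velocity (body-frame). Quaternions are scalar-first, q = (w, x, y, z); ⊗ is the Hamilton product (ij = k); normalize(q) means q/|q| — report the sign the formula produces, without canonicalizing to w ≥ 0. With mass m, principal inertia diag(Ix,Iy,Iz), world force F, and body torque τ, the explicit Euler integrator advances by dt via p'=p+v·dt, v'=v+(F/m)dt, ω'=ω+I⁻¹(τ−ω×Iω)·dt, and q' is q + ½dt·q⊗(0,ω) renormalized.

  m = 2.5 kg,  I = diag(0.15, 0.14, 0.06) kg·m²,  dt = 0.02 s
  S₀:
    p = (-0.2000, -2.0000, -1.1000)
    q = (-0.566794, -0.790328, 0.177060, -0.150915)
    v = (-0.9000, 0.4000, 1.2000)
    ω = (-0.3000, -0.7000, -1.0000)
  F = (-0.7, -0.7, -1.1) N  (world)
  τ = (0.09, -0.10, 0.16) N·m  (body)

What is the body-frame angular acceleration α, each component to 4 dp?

ω×(Iω) gyroscopic = (-0.0560, 0.0270, -0.0021)
α = I⁻¹(τ − ω×Iω) = (0.9733, -0.9071, 2.7017)

α = (0.9733, -0.9071, 2.7017)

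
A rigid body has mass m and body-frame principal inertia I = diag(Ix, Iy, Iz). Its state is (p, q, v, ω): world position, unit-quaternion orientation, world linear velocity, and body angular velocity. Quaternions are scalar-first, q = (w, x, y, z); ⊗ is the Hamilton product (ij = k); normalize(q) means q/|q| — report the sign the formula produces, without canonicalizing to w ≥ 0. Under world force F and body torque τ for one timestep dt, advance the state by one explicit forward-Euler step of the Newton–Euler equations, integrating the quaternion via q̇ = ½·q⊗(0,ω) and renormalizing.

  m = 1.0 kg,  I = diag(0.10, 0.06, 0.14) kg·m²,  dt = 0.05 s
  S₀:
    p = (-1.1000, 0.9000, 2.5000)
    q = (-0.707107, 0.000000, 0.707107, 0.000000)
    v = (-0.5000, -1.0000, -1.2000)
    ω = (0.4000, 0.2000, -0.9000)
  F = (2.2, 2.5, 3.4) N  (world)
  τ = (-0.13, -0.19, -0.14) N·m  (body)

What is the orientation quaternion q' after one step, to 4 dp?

q' = (-0.7104, -0.0230, 0.7033, 0.0088)

Hamilton product q⊗(0,ω) = (-0.1414214, -0.9192391, -0.1414214, 0.3535535)
q' = normalize(q + ½dt·q⊗(0,ω)) = (-0.7104, -0.0230, 0.7033, 0.0088)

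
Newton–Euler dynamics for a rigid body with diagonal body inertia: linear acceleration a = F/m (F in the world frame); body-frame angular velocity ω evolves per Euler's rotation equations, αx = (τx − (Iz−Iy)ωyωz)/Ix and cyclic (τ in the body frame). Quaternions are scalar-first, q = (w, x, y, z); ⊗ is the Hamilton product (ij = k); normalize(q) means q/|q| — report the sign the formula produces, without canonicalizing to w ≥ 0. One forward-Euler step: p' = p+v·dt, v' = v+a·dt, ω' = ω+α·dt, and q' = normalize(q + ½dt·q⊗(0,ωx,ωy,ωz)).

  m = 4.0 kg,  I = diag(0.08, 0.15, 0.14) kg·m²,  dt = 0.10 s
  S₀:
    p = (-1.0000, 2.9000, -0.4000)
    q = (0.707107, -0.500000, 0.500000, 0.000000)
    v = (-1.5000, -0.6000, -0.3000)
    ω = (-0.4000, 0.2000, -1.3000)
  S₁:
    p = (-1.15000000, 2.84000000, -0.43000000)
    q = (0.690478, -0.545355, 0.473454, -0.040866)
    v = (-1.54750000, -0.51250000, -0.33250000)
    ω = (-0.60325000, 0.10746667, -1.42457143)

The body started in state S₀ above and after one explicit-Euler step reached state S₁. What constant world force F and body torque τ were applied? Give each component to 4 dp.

ω₁ − ω₀ = (-0.20325000, -0.09253333, -0.12457143)
gyro term ω₀×Iω₀ = (0.0026, -0.0312, -0.0056)
applied torque τ = (-0.1600, -0.1700, -0.1800)
v₁ − v₀ = (-0.04750000, 0.08750000, -0.03250000)
m·(v₁−v₀)/dt = (-1.9000, 3.5000, -1.3000)

F = (-1.9000, 3.5000, -1.3000)
τ = (-0.1600, -0.1700, -0.1800)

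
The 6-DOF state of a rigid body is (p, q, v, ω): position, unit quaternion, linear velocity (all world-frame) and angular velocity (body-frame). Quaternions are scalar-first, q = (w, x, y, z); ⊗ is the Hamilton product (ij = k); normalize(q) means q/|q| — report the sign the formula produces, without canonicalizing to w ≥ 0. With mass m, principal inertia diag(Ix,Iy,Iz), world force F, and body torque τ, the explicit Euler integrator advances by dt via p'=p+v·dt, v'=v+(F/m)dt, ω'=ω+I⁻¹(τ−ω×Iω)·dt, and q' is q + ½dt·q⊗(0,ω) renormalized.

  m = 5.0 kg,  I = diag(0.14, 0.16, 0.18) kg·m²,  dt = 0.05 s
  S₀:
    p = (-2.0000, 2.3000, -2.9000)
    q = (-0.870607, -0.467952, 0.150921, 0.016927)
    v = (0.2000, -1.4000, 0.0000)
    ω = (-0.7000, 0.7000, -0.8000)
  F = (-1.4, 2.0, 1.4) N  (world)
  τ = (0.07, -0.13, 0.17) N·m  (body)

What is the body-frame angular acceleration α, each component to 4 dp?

ω×(Iω) gyroscopic = (-0.0112, -0.0224, -0.0098)
angular accel α = (0.5800, -0.6725, 0.9989)

α = (0.5800, -0.6725, 0.9989)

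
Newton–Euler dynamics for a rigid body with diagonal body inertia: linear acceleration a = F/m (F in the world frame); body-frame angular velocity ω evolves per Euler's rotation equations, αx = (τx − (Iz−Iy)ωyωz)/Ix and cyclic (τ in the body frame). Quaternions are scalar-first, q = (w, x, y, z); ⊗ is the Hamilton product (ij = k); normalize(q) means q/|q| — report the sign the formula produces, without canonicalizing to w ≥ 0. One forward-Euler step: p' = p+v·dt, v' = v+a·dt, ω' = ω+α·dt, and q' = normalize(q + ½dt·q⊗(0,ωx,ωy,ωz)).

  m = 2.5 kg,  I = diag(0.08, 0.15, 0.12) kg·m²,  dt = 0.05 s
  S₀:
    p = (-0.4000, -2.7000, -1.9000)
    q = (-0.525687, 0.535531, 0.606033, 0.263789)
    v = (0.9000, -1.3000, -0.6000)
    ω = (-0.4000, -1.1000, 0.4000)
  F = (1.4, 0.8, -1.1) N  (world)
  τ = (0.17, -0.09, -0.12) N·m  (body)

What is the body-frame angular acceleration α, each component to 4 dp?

ω×(Iω) gyroscopic = (0.0132, 0.0064, 0.0308)
(τ − ω×Iω)/I = (1.9600, -0.6427, -1.2567)

α = (1.9600, -0.6427, -1.2567)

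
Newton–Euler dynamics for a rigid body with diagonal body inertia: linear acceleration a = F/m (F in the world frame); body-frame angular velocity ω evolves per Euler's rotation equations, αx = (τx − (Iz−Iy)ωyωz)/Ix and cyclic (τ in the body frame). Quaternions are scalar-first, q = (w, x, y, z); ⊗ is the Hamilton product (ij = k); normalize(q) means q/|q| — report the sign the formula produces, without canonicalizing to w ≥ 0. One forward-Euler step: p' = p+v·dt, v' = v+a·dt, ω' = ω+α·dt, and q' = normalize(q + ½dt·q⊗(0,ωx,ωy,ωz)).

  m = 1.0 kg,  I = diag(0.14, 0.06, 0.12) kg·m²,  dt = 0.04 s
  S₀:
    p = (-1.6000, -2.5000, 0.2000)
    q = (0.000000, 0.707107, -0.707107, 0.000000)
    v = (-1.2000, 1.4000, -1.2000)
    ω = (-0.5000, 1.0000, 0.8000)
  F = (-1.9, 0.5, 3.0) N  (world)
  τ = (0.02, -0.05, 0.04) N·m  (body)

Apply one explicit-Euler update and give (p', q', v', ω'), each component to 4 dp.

p' = (-1.6480, -2.4440, 0.1520)
q' = (0.0212, 0.6955, -0.7181, 0.0071)
v' = (-1.2760, 1.4200, -1.0800)
ω' = (-0.5080, 0.9720, 0.8000)

precession coupling ω×(Iω) = (0.0480, -0.0080, 0.0400)
(τ − ω×Iω)/I = (-0.2000, -0.7000, 0.0000)
ω + α·dt = (-0.5080, 0.9720, 0.8000)
2q̇ = q⊗(0,ω) = (1.0606605, -0.5656856, -0.5656856, 0.3535535)
q + ½dt·q⊗(0,ω), renormalized = (0.0212, 0.6955, -0.7181, 0.0071)
new position p' = (-1.6480, -2.4440, 0.1520)
new velocity v' = (-1.2760, 1.4200, -1.0800)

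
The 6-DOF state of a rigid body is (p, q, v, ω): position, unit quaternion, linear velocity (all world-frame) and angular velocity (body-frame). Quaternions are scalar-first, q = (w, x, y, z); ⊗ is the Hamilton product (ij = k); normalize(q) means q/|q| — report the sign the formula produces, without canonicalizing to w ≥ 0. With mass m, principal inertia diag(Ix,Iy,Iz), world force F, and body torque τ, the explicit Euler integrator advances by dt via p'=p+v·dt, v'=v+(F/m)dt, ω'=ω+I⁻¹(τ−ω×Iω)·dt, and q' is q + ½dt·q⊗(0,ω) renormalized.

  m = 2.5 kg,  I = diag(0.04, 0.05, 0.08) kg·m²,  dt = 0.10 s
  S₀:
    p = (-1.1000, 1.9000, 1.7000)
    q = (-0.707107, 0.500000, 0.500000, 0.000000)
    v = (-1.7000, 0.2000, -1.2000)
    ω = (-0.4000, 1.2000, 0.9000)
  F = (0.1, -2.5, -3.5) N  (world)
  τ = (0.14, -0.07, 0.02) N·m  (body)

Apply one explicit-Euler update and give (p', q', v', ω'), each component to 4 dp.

gyro term ω×Iω = (0.0324, 0.0144, -0.0048)
(τ − ω×Iω)/I = (2.6900, -1.6880, 0.3100)
ω + α·dt = (-0.1310, 1.0312, 0.9310)
2q̇ = q⊗(0,ω) = (-0.4000000, 0.7328428, -1.2985284, 0.1636037)
q + ½dt·q⊗(0,ω), renormalized = (-0.7249, 0.5350, 0.4338, 0.0082)
new position p' = (-1.2700, 1.9200, 1.5800)
v' = v + a·dt = (-1.6960, 0.1000, -1.3400)

p' = (-1.2700, 1.9200, 1.5800)
q' = (-0.7249, 0.5350, 0.4338, 0.0082)
v' = (-1.6960, 0.1000, -1.3400)
ω' = (-0.1310, 1.0312, 0.9310)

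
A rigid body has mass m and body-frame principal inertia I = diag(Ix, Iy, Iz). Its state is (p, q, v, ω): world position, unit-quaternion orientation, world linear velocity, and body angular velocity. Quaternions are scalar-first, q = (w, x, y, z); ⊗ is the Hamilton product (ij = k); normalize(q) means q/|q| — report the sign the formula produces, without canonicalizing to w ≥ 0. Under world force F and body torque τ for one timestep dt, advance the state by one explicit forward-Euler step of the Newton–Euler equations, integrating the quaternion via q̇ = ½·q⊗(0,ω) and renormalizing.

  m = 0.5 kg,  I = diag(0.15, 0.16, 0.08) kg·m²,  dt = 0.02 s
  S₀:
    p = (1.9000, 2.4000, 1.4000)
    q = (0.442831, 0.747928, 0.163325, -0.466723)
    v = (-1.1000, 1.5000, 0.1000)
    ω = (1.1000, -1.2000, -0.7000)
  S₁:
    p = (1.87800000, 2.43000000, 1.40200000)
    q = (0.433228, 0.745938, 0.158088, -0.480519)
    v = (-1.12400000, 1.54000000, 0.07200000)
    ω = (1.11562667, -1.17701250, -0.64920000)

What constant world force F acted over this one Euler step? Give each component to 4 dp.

F = (-0.6000, 1.0000, -0.7000)

velocity change Δv = (-0.02400000, 0.04000000, -0.02800000)
applied force F = (-0.6000, 1.0000, -0.7000)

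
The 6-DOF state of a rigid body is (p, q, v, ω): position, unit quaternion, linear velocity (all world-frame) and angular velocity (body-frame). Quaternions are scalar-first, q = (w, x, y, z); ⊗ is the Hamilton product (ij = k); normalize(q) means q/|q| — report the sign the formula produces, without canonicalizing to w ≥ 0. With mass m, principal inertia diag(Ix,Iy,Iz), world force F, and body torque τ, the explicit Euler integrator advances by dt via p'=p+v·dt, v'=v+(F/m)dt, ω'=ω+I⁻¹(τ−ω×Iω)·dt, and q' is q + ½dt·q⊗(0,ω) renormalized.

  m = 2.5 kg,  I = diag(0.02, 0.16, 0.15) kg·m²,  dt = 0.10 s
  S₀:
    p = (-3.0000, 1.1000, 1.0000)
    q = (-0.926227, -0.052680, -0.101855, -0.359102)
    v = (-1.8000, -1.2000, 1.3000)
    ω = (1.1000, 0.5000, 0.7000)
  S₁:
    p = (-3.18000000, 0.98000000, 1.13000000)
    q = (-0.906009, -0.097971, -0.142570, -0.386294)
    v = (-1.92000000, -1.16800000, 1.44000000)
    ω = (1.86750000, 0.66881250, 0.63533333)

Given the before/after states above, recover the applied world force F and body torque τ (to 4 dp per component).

Δv = v₁−v₀ = (-0.12000000, 0.03200000, 0.14000000)
F = m·Δv/dt = (-3.0000, 0.8000, 3.5000)
Δω = ω₁−ω₀ = (0.76750000, 0.16881250, -0.06466667)
applied torque τ = (0.1500, 0.1700, -0.0200)

F = (-3.0000, 0.8000, 3.5000)
τ = (0.1500, 0.1700, -0.0200)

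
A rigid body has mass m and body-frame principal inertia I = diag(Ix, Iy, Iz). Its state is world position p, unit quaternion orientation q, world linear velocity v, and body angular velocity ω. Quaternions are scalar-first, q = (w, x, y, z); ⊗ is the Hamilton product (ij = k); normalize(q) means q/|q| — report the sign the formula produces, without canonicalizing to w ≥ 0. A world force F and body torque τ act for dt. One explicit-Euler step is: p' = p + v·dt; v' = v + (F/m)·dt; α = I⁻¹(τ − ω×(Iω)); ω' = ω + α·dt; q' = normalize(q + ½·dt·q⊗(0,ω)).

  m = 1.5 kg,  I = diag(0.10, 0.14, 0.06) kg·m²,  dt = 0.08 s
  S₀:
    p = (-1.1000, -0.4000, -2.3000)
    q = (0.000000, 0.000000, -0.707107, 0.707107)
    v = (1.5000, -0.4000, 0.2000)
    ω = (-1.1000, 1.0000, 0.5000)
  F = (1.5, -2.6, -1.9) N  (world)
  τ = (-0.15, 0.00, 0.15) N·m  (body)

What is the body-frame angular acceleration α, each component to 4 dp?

α = (-1.1000, 0.1571, 3.2333)

precession coupling ω×(Iω) = (-0.0400, -0.0220, -0.0440)
angular accel α = (-1.1000, 0.1571, 3.2333)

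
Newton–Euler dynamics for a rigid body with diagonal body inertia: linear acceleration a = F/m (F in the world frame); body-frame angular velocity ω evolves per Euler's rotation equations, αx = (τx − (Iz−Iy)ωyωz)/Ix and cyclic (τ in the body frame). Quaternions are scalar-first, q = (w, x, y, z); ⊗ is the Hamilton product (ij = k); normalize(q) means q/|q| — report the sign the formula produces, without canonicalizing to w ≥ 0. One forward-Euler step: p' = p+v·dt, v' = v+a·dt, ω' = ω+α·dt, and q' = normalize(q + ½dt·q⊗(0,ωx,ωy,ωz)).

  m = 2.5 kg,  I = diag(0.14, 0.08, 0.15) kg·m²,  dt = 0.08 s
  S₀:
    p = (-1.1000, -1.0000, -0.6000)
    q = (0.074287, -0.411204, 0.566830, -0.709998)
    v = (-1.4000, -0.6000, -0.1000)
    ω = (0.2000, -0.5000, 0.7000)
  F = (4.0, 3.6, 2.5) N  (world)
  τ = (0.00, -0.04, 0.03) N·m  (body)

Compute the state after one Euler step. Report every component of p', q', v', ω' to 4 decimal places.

a = F/m = (1.6000, 1.4400, 1.0000)
p' = p + v·dt = (-1.2120, -1.0480, -0.6080)
v' = v + a·dt = (-1.2720, -0.4848, -0.0200)
ω×(Iω) gyroscopic = (-0.0245, -0.0014, 0.0060)
α = I⁻¹(τ − ω×Iω) = (0.1750, -0.4825, 0.1600)
ω' = ω + α·dt = (0.2140, -0.5386, 0.7128)
2q̇ = q⊗(0,ω) = (0.8626544, 0.0566394, 0.1086997, 0.1442369)
q + ½dt·q⊗(0,ω), renormalized = (0.1087, -0.4087, 0.5708, -0.7038)

p' = (-1.2120, -1.0480, -0.6080)
q' = (0.1087, -0.4087, 0.5708, -0.7038)
v' = (-1.2720, -0.4848, -0.0200)
ω' = (0.2140, -0.5386, 0.7128)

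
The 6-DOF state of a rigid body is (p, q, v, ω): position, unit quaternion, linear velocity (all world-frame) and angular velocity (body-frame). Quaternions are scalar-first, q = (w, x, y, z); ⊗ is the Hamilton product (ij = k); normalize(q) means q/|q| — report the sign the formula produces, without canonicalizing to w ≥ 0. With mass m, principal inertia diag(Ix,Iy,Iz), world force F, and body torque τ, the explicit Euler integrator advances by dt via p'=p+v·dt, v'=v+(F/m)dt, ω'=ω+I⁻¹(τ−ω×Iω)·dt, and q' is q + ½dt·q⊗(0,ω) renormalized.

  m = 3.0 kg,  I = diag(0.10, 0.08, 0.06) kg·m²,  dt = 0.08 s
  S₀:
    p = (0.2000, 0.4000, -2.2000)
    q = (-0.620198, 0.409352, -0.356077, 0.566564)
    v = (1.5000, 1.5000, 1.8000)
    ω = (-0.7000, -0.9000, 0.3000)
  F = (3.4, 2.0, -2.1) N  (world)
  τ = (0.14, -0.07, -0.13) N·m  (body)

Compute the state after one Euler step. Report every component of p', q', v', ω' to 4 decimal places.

linear accel F/m = (1.1333, 0.6667, -0.7000)
p' = p + v·dt = (0.3200, 0.5200, -2.0560)
v + (F/m)dt = (1.5907, 1.5533, 1.7440)
angular accel α = (1.3460, -0.7700, -1.9567)
ω + α·dt = (-0.5923, -0.9616, 0.1435)
2q̇ = q⊗(0,ω) = (-0.2038921, 0.8372231, 0.0387778, -0.8037301)
q + ½dt·q⊗(0,ω), renormalized = (-0.6277, 0.4423, -0.3541, 0.5338)

p' = (0.3200, 0.5200, -2.0560)
q' = (-0.6277, 0.4423, -0.3541, 0.5338)
v' = (1.5907, 1.5533, 1.7440)
ω' = (-0.5923, -0.9616, 0.1435)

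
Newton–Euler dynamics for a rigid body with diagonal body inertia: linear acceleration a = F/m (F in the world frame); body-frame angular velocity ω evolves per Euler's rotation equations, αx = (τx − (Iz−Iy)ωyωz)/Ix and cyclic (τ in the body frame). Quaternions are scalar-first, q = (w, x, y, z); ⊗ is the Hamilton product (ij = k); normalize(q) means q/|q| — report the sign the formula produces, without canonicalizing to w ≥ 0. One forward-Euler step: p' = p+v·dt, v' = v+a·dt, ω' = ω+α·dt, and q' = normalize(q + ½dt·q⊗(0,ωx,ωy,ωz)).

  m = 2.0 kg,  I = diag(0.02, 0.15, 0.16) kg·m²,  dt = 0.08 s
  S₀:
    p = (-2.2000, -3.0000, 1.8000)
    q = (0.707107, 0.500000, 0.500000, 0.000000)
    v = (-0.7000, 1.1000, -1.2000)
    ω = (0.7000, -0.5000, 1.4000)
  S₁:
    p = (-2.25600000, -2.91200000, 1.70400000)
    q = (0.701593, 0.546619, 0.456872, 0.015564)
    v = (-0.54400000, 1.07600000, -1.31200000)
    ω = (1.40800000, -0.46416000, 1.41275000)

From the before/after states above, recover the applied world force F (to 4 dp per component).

F = (3.9000, -0.6000, -2.8000)

Δv = v₁−v₀ = (0.15600000, -0.02400000, -0.11200000)
F = m·Δv/dt = (3.9000, -0.6000, -2.8000)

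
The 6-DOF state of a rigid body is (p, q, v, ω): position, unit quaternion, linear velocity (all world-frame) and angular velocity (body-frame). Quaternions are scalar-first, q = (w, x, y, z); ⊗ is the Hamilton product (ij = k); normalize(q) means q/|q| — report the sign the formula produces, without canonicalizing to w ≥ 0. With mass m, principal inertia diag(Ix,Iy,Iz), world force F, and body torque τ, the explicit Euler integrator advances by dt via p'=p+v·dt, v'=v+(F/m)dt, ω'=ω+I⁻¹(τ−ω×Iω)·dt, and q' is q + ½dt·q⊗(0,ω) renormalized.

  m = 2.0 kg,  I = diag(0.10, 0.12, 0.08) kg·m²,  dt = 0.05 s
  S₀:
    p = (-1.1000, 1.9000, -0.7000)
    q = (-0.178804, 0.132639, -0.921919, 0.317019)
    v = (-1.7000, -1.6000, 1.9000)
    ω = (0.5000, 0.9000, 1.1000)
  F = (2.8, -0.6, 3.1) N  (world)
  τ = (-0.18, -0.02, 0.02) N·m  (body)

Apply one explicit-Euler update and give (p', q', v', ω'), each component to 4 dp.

ω×(Iω) gyroscopic = (-0.0396, 0.0110, 0.0090)
α = I⁻¹(τ − ω×Iω) = (-1.4040, -0.2583, 0.1375)
ω + α·dt = (0.4298, 0.8871, 1.1069)
Hamilton product q⊗(0,ω) = (0.4146867, -1.3888300, -0.1483170, 0.3836502)
q + ½dt·q⊗(0,ω), renormalized = (-0.1683, 0.0978, -0.9250, 0.3264)
linear accel F/m = (1.4000, -0.3000, 1.5500)
p' = p + v·dt = (-1.1850, 1.8200, -0.6050)
v + (F/m)dt = (-1.6300, -1.6150, 1.9775)

p' = (-1.1850, 1.8200, -0.6050)
q' = (-0.1683, 0.0978, -0.9250, 0.3264)
v' = (-1.6300, -1.6150, 1.9775)
ω' = (0.4298, 0.8871, 1.1069)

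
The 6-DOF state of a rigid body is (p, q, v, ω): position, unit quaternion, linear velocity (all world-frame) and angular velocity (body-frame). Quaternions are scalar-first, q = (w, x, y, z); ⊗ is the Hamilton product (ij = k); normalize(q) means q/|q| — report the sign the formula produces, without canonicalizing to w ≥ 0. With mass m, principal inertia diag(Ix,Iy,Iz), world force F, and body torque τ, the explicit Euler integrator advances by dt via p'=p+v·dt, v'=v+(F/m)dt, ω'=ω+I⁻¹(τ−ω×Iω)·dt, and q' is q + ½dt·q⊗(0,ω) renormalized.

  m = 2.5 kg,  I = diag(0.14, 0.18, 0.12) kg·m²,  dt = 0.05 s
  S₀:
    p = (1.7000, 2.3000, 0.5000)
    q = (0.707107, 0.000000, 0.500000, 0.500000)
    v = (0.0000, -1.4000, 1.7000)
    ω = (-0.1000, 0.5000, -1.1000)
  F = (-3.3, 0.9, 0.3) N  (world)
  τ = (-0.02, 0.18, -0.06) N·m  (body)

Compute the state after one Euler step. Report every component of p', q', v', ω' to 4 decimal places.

a = F/m = (-1.3200, 0.3600, 0.1200)
p' = p + v·dt = (1.7000, 2.2300, 0.5850)
v' = v + a·dt = (-0.0660, -1.3820, 1.7060)
α = I⁻¹(τ − ω×Iω) = (-0.3786, 0.9878, -0.4833)
new body rate ω' = (-0.1189, 0.5494, -1.1242)
q⊗(0,ω) = (0.3000000, -0.8707107, 0.3035535, -0.7278177)
updated quaternion q' = (0.7143, -0.0218, 0.5074, 0.4816)

p' = (1.7000, 2.2300, 0.5850)
q' = (0.7143, -0.0218, 0.5074, 0.4816)
v' = (-0.0660, -1.3820, 1.7060)
ω' = (-0.1189, 0.5494, -1.1242)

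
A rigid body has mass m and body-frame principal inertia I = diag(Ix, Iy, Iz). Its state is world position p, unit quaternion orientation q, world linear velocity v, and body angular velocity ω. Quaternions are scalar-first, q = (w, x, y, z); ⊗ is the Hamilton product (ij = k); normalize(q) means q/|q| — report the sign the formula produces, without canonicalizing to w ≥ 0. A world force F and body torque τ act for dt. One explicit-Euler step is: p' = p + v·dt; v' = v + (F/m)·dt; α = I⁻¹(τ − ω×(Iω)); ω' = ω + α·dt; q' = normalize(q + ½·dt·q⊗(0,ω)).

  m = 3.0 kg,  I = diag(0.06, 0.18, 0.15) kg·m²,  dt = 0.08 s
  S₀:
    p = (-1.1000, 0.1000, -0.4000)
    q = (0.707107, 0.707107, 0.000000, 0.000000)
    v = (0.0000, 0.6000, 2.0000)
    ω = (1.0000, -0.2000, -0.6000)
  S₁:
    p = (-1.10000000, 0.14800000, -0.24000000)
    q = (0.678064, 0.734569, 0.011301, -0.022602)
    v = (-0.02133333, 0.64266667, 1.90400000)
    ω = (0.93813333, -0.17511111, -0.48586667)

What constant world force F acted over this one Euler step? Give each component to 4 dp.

v₁ − v₀ = (-0.02133333, 0.04266667, -0.09600000)
applied force F = (-0.8000, 1.6000, -3.6000)

F = (-0.8000, 1.6000, -3.6000)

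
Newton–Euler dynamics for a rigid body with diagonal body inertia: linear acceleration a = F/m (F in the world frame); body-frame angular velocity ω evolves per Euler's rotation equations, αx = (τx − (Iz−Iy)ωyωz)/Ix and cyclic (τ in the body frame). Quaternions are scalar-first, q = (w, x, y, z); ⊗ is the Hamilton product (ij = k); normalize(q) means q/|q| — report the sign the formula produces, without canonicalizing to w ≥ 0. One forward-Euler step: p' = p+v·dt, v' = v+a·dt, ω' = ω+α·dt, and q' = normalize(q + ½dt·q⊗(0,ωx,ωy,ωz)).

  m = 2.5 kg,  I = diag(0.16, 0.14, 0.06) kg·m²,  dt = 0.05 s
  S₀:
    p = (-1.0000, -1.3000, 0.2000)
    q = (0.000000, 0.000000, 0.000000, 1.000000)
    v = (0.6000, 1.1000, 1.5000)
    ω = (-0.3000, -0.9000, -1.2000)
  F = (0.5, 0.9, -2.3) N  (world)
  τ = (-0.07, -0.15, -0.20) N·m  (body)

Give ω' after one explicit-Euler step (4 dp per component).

(τ − ω×Iω)/I = (0.1025, -1.3286, -3.2433)
ω' = ω + α·dt = (-0.2949, -0.9664, -1.3622)

ω' = (-0.2949, -0.9664, -1.3622)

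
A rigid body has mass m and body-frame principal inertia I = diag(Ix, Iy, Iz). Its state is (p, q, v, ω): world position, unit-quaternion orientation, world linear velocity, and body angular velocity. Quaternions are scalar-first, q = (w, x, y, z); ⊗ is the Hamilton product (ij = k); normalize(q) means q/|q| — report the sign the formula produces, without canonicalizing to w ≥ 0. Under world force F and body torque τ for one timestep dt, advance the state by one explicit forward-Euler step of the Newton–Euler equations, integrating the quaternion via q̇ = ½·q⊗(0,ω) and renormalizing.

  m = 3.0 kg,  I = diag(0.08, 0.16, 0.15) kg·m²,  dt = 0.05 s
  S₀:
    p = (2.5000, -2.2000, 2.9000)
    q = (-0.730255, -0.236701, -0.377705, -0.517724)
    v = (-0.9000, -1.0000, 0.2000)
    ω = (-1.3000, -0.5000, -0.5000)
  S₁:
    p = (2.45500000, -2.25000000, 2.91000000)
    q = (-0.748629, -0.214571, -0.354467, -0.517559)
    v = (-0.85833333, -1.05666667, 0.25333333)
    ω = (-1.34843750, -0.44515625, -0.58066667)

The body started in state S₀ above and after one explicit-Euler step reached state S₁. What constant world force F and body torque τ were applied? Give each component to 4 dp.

F = (2.5000, -3.4000, 3.2000)
τ = (-0.0800, 0.1300, -0.1900)

rate change Δω = (-0.04843750, 0.05484375, -0.08066667)
gyro term ω₀×Iω₀ = (-0.0025, -0.0455, 0.0520)
applied torque τ = (-0.0800, 0.1300, -0.1900)
Δv = v₁−v₀ = (0.04166667, -0.05666667, 0.05333333)
m·(v₁−v₀)/dt = (2.5000, -3.4000, 3.2000)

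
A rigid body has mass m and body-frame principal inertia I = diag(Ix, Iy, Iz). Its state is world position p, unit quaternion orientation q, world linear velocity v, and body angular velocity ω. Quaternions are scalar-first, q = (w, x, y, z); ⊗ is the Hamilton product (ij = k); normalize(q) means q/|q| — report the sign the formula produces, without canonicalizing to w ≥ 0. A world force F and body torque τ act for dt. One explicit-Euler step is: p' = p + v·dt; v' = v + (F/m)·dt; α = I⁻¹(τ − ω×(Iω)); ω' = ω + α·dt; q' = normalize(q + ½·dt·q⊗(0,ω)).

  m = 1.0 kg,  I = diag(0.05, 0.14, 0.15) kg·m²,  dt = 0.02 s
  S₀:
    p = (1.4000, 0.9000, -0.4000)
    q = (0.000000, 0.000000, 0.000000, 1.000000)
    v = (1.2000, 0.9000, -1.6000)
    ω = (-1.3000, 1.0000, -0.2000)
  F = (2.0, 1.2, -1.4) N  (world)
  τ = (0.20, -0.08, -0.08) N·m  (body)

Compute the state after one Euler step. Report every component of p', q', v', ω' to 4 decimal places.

p' = (1.4240, 0.9180, -0.4320)
q' = (0.0020, -0.0100, -0.0130, 0.9999)
v' = (1.2400, 0.9240, -1.6280)
ω' = (-1.2192, 0.9923, -0.1951)

linear accel F/m = (2.0000, 1.2000, -1.4000)
p + v·dt = (1.4240, 0.9180, -0.4320)
new velocity v' = (1.2400, 0.9240, -1.6280)
gyro term ω×Iω = (-0.0020, -0.0260, -0.1170)
α = I⁻¹(τ − ω×Iω) = (4.0400, -0.3857, 0.2467)
ω' = ω + α·dt = (-1.2192, 0.9923, -0.1951)
Hamilton product q⊗(0,ω) = (0.2000000, -1.0000000, -1.3000000, 0.0000000)
q + ½dt·q⊗(0,ω), renormalized = (0.0020, -0.0100, -0.0130, 0.9999)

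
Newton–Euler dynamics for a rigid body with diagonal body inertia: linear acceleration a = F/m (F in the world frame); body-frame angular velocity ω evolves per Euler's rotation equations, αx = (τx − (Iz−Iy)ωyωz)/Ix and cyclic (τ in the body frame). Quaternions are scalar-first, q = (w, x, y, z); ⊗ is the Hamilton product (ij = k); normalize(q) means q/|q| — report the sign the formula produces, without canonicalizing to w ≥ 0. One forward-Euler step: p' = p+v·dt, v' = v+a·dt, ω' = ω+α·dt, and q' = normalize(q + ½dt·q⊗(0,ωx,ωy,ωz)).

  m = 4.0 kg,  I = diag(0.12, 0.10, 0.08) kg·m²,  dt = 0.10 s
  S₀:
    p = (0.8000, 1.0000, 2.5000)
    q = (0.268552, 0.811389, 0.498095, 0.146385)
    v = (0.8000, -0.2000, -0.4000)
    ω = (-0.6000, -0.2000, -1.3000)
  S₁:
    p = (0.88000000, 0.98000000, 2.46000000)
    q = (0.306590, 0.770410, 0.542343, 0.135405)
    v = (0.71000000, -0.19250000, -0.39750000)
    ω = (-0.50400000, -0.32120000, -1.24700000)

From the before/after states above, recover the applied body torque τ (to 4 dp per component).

τ = (0.1100, -0.0900, 0.0400)

ω₁ − ω₀ = (0.09600000, -0.12120000, 0.05300000)
gyro term ω₀×Iω₀ = (-0.0052, 0.0312, -0.0024)
I·α + gyro = (0.1100, -0.0900, 0.0400)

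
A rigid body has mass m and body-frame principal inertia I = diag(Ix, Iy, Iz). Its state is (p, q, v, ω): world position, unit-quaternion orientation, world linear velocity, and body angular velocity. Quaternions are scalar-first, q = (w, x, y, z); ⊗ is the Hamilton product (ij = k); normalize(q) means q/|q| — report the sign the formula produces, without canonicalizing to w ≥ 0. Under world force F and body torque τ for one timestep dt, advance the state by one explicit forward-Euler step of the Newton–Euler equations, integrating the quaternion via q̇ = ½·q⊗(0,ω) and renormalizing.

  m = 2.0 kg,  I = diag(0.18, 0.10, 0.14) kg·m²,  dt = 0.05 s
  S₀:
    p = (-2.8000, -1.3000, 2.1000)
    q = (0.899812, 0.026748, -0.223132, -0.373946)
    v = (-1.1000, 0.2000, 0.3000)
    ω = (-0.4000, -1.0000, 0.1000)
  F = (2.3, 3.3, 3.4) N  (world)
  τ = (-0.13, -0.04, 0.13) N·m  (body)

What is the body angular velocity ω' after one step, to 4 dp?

α = I⁻¹(τ − ω×Iω) = (-0.7000, -0.3840, 1.1571)
ω + α·dt = (-0.4350, -1.0192, 0.1579)

ω' = (-0.4350, -1.0192, 0.1579)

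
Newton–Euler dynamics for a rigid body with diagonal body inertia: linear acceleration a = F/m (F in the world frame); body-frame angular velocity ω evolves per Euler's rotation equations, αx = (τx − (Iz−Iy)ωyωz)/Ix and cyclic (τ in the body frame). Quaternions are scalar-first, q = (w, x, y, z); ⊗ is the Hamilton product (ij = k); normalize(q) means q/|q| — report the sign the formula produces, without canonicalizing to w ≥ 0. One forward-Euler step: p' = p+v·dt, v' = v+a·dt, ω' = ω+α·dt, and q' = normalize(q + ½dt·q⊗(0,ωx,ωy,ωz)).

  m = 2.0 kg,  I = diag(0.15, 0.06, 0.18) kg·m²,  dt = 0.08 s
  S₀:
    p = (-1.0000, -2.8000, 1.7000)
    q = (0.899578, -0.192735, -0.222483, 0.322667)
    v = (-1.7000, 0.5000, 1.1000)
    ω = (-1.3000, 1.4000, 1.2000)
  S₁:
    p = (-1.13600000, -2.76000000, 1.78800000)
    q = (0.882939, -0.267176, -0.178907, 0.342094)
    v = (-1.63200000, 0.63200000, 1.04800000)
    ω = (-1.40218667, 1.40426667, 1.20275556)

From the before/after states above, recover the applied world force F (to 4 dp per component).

velocity change Δv = (0.06800000, 0.13200000, -0.05200000)
F = m·Δv/dt = (1.7000, 3.3000, -1.3000)

F = (1.7000, 3.3000, -1.3000)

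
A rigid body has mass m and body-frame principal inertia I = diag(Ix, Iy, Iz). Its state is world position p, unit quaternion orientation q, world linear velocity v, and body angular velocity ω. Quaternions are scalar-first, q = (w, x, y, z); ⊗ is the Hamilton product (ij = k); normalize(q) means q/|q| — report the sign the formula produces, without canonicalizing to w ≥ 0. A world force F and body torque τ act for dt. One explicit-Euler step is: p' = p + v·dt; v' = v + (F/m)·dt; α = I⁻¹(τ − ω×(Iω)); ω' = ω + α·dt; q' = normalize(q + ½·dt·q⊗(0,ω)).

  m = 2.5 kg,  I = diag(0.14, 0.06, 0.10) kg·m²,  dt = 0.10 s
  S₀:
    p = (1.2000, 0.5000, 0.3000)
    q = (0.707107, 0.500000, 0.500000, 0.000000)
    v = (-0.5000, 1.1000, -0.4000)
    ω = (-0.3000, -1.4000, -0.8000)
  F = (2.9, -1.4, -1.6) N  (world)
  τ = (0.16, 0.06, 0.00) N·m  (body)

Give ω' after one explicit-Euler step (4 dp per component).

ω' = (-0.2177, -1.3160, -0.7664)

gyro term ω×Iω = (0.0448, 0.0096, -0.0336)
angular accel α = (0.8229, 0.8400, 0.3360)
new body rate ω' = (-0.2177, -1.3160, -0.7664)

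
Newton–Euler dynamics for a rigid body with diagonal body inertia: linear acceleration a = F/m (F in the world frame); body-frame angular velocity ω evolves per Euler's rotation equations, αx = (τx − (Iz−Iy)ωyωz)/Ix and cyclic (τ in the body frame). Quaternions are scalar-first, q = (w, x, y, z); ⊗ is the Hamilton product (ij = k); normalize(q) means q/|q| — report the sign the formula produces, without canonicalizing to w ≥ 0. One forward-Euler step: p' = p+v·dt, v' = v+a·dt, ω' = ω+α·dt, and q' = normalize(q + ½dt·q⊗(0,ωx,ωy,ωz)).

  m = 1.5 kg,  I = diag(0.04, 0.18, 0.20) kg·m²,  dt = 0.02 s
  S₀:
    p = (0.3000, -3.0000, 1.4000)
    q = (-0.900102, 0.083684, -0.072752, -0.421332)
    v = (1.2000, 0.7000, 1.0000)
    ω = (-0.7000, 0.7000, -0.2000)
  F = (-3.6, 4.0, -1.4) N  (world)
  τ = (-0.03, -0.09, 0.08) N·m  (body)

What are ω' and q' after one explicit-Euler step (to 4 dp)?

ω' = (-0.7136, 0.6925, -0.1851)
q' = (-0.8998, 0.0931, -0.0759, -0.4194)

α = I⁻¹(τ − ω×Iω) = (-0.6800, -0.3756, 0.7430)
new body rate ω' = (-0.7136, 0.6925, -0.1851)
q⊗(0,ω) = (0.0252388, 0.9395542, -0.3184022, 0.1876728)
q + ½dt·q⊗(0,ω), renormalized = (-0.8998, 0.0931, -0.0759, -0.4194)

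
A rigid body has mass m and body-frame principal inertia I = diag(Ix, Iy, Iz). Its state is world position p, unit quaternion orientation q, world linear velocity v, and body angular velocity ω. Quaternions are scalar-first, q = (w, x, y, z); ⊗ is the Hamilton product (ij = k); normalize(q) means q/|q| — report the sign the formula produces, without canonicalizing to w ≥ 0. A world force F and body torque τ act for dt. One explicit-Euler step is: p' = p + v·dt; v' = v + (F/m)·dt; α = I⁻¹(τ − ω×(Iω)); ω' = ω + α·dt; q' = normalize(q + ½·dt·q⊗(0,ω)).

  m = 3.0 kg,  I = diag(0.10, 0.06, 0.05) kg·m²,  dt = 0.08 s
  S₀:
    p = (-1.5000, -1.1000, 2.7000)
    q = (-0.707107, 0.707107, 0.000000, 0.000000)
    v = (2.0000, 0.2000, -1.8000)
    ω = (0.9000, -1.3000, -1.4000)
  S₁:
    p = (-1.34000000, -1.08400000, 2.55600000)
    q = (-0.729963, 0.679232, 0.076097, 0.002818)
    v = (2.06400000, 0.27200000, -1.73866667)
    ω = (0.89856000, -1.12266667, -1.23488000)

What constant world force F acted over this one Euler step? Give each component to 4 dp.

F = (2.4000, 2.7000, 2.3000)

v₁ − v₀ = (0.06400000, 0.07200000, 0.06133333)
applied force F = (2.4000, 2.7000, 2.3000)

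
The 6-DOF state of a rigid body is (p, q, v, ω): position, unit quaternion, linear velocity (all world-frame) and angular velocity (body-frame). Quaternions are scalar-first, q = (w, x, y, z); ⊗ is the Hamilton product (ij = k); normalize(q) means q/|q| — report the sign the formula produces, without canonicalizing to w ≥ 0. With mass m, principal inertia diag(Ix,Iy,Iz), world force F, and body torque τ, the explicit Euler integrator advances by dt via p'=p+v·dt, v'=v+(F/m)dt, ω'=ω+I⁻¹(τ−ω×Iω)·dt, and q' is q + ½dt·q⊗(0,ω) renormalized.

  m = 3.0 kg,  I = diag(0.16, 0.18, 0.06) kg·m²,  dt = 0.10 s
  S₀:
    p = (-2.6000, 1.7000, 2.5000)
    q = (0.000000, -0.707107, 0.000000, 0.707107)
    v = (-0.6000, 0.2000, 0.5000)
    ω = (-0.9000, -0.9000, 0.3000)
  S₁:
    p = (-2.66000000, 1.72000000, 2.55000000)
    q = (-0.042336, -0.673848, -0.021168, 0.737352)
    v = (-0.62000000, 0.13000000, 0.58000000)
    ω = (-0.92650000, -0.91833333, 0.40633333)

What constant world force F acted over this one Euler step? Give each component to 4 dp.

velocity change Δv = (-0.02000000, -0.07000000, 0.08000000)
applied force F = (-0.6000, -2.1000, 2.4000)

F = (-0.6000, -2.1000, 2.4000)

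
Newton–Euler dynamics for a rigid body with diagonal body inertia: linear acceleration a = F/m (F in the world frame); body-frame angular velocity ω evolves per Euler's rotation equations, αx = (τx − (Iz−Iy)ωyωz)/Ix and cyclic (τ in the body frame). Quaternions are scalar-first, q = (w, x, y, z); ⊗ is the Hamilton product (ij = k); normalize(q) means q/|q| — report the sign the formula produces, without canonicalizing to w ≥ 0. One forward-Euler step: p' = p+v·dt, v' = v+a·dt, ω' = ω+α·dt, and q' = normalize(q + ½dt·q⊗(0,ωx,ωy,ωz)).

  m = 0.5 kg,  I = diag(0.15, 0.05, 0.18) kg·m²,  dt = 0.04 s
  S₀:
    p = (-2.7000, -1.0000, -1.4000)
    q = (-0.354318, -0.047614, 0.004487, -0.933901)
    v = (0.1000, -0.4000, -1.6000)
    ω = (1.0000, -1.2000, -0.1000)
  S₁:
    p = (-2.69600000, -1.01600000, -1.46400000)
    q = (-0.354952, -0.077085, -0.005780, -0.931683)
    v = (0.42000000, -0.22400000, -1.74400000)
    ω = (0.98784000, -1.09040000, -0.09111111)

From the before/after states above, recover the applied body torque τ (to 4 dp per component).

ω₁ − ω₀ = (-0.01216000, 0.10960000, 0.00888889)
ω₀×(Iω₀) = (0.0156, 0.0030, 0.1200)
τ = I·(Δω/dt) + ω₀×(Iω₀) = (-0.0300, 0.1400, 0.1600)

τ = (-0.0300, 0.1400, 0.1600)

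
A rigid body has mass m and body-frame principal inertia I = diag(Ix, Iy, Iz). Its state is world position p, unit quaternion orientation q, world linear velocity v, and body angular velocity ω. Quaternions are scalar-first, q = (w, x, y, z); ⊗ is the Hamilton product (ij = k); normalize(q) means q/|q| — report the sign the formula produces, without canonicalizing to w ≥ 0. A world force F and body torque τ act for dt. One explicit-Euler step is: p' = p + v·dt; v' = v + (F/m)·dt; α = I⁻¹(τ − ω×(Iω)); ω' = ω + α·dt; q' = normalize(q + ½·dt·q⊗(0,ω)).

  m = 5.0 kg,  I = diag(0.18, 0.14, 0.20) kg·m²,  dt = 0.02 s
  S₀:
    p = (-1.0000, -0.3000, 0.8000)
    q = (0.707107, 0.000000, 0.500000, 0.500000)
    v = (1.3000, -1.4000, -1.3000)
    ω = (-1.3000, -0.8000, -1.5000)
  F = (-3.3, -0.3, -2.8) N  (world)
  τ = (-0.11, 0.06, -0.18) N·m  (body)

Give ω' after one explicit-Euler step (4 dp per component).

gyro term ω×Iω = (0.0720, -0.0390, -0.0416)
angular accel α = (-1.0111, 0.7071, -0.6920)
ω + α·dt = (-1.3202, -0.7859, -1.5138)

ω' = (-1.3202, -0.7859, -1.5138)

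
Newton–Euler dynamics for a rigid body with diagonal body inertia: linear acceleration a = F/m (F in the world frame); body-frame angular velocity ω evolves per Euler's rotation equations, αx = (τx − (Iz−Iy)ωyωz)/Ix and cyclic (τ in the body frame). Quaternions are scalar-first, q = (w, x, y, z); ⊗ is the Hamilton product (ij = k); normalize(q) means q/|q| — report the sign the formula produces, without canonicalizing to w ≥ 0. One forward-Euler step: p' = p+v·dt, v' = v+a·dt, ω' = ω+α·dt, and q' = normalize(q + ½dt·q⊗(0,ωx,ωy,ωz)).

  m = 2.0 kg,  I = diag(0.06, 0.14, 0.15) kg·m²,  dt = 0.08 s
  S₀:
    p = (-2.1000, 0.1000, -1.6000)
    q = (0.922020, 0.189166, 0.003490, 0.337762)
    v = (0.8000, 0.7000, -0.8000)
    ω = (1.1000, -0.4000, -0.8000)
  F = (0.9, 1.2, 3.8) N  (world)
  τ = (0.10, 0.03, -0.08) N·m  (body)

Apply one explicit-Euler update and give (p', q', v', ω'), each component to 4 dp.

a = F/m = (0.4500, 0.6000, 1.9000)
p + v·dt = (-2.0360, 0.1560, -1.6640)
v + (F/m)dt = (0.8360, 0.7480, -0.6480)
ω×(Iω) gyroscopic = (0.0032, 0.0792, -0.0352)
angular accel α = (1.6133, -0.3514, -0.2987)
new body rate ω' = (1.2291, -0.4281, -0.8239)
q⊗(0,ω) = (0.0635230, 1.1465348, 0.1540630, -0.8171214)
updated quaternion q' = (0.9231, 0.2347, 0.0096, 0.3046)

p' = (-2.0360, 0.1560, -1.6640)
q' = (0.9231, 0.2347, 0.0096, 0.3046)
v' = (0.8360, 0.7480, -0.6480)
ω' = (1.2291, -0.4281, -0.8239)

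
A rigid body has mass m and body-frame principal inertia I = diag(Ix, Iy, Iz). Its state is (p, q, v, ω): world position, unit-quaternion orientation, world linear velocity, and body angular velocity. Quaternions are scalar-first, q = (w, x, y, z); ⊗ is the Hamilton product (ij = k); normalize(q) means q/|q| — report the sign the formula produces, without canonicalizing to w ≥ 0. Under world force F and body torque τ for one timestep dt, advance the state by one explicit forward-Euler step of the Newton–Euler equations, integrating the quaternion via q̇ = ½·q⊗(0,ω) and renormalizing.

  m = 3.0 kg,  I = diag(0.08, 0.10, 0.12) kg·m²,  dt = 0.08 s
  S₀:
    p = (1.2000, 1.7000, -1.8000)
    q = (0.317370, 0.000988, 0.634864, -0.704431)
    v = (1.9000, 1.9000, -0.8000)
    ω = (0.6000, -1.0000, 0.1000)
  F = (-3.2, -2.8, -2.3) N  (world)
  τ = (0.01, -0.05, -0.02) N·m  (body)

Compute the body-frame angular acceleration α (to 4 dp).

gyro term ω×Iω = (-0.0020, -0.0024, -0.0120)
angular accel α = (0.1500, -0.4760, -0.0667)

α = (0.1500, -0.4760, -0.0667)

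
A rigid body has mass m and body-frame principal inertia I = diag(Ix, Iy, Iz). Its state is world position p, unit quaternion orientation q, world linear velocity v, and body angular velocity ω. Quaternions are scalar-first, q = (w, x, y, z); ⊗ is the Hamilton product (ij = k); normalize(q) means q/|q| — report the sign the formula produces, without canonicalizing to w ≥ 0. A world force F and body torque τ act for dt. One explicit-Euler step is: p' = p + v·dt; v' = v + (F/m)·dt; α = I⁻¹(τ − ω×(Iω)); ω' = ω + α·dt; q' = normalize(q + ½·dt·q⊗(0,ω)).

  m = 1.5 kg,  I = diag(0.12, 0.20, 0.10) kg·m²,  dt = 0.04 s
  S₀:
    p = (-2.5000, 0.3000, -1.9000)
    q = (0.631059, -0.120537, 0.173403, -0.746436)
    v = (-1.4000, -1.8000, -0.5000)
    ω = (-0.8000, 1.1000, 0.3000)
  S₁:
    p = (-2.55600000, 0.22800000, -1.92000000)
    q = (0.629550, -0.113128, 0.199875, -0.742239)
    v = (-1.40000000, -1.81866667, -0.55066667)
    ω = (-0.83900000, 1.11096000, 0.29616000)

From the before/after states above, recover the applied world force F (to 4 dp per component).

F = (0.0000, -0.7000, -1.9000)

v₁ − v₀ = (0.00000000, -0.01866667, -0.05066667)
applied force F = (0.0000, -0.7000, -1.9000)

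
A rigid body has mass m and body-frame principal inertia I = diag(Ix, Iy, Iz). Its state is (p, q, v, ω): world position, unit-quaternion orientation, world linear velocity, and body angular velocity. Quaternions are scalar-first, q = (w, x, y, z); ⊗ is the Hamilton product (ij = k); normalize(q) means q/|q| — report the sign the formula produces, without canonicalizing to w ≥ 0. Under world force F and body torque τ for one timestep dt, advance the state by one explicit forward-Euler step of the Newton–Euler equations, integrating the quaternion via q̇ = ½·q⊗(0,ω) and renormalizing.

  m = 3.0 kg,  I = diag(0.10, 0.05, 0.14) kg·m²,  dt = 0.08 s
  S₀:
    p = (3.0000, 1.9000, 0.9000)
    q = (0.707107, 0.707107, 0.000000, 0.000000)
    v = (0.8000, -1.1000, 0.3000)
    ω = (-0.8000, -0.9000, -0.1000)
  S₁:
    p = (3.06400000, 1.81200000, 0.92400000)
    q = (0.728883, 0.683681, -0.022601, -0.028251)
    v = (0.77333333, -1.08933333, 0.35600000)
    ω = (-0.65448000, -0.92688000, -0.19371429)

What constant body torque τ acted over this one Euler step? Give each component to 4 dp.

Δω = ω₁−ω₀ = (0.14552000, -0.02688000, -0.09371429)
τ = I·(Δω/dt) + ω₀×(Iω₀) = (0.1900, -0.0200, -0.2000)

τ = (0.1900, -0.0200, -0.2000)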